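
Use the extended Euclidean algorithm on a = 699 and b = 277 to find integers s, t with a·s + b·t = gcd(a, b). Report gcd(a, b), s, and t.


Euclidean algorithm on (699, 277) — divide until remainder is 0:
  699 = 2 · 277 + 145
  277 = 1 · 145 + 132
  145 = 1 · 132 + 13
  132 = 10 · 13 + 2
  13 = 6 · 2 + 1
  2 = 2 · 1 + 0
gcd(699, 277) = 1.
Track Bezout coefficients alongside the remainders: start with r₀ = 699 = a·1 + b·0 (s = 1, t = 0) and r₁ = 277 = a·0 + b·1 (s = 0, t = 1); each new remainder r_{k+1} = r_{k-1} − q_k·r_k inherits s_{k+1} = s_{k-1} − q_k·s_k, t_{k+1} = t_{k-1} − q_k·t_k, so r_k = a·s_k + b·t_k at every step:
  q = 2: r = 145, s = 1 − 2·0 = 1, t = 0 − 2·1 = -2  (check: 699·1 + 277·(-2) = 145)
  q = 1: r = 132, s = 0 − 1·1 = -1, t = 1 − 1·(-2) = 3  (check: 699·(-1) + 277·3 = 132)
  q = 1: r = 13, s = 1 − 1·(-1) = 2, t = -2 − 1·3 = -5  (check: 699·2 + 277·(-5) = 13)
  q = 10: r = 2, s = -1 − 10·2 = -21, t = 3 − 10·(-5) = 53  (check: 699·(-21) + 277·53 = 2)
  q = 6: r = 1, s = 2 − 6·(-21) = 128, t = -5 − 6·53 = -323  (check: 699·128 + 277·(-323) = 1)
The row with r = 1 (the gcd) gives the Bezout coefficients s = 128, t = -323.
Result: 699 · (128) + 277 · (-323) = 1.

gcd(699, 277) = 1; s = 128, t = -323 (check: 699·128 + 277·(-323) = 1).


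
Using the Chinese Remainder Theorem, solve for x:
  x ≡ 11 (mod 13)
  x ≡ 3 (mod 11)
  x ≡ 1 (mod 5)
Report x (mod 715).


Moduli 13, 11, 5 are pairwise coprime; by CRT there is a unique solution modulo M = 13 · 11 · 5 = 715.
Solve pairwise, accumulating the modulus:
  Start with x ≡ 11 (mod 13).
  Combine with x ≡ 3 (mod 11): since gcd(13, 11) = 1, we get a unique residue mod 143.
    Write x = 11 + 13·t and substitute into x ≡ 3 (mod 11): 13·t ≡ 3 − 11 = -8 (mod 11).
    Reduce coefficients mod 11: 2·t ≡ 3 (mod 11).
    The inverse of 2 mod 11 is 6 (since 2·6 = 12 = 1·11 + 1), so t ≡ 6·3 = 18 ≡ 7 (mod 11).
    Then x = 11 + 13·7 = 102, valid modulo lcm(13, 11) = 143: x ≡ 102 (mod 143).
  Combine with x ≡ 1 (mod 5): since gcd(143, 5) = 1, we get a unique residue mod 715.
    Write x = 102 + 143·t and substitute into x ≡ 1 (mod 5): 143·t ≡ 1 − 102 = -101 (mod 5).
    Reduce coefficients mod 5: 3·t ≡ 4 (mod 5).
    The inverse of 3 mod 5 is 2 (since 3·2 = 6 = 1·5 + 1), so t ≡ 2·4 = 8 ≡ 3 (mod 5).
    Then x = 102 + 143·3 = 531, valid modulo lcm(143, 5) = 715: x ≡ 531 (mod 715).
Verify: 531 mod 13 = 11 ✓, 531 mod 11 = 3 ✓, 531 mod 5 = 1 ✓.

x ≡ 531 (mod 715).


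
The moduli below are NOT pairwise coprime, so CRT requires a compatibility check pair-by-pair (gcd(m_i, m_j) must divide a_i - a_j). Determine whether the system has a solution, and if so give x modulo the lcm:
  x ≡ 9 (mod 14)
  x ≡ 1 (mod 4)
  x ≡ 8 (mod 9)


Moduli 14, 4, 9 are not pairwise coprime, so CRT works modulo lcm(m_i) when all pairwise compatibility conditions hold.
Pairwise compatibility: gcd(m_i, m_j) must divide a_i - a_j for every pair.
Merge one congruence at a time:
  Start: x ≡ 9 (mod 14).
  Combine with x ≡ 1 (mod 4): gcd(14, 4) = 2; 1 - 9 = -8, which IS divisible by 2, so compatible.
    Write x = 9 + 14·t and substitute into x ≡ 1 (mod 4): 14·t ≡ 1 − 9 = -8 (mod 4).
    Divide the congruence (and modulus) by g = 2: 7·t ≡ -4 (mod 2).
    Reduce coefficients mod 2: 1·t ≡ 0 (mod 2).
    So t ≡ 0 (mod 2).
    Then x = 9 + 14·0 = 9, valid modulo lcm(14, 4) = 28: x ≡ 9 (mod 28).
  Combine with x ≡ 8 (mod 9): gcd(28, 9) = 1; 8 - 9 = -1, which IS divisible by 1, so compatible.
    Write x = 9 + 28·t and substitute into x ≡ 8 (mod 9): 28·t ≡ 8 − 9 = -1 (mod 9).
    Reduce coefficients mod 9: 1·t ≡ 8 (mod 9).
    So t ≡ 8 (mod 9).
    Then x = 9 + 28·8 = 233, valid modulo lcm(28, 9) = 252: x ≡ 233 (mod 252).
Verify: 233 mod 14 = 9, 233 mod 4 = 1, 233 mod 9 = 8.

x ≡ 233 (mod 252).


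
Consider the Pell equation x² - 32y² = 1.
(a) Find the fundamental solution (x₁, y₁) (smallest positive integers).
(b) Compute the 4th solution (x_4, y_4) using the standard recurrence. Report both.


Step 1: Find the fundamental solution (x₁, y₁) of x² - 32y² = 1.
  Expand √32 as a continued fraction. a₀ = ⌊√32⌋ = 5; iterate m_{k+1} = d_k·a_k − m_k, d_{k+1} = (32 − m_{k+1}²)/d_k, a_{k+1} = ⌊(a₀ + m_{k+1})/d_{k+1}⌋ (starting m₀ = 0, d₀ = 1), with convergents p_k = a_k·p_{k-1} + p_{k-2}, q_k = a_k·q_{k-1} + q_{k-2} (p₋₁ = 1, q₋₁ = 0):
  k = 0: a₀ = 5; p₀/q₀ = 5/1; p₀² − 32·q₀² = 25 − 32 = -7.
  k = 1: m = 5, d = 7, a = ⌊(5 + 5)/7⌋ = 1; p/q = (1·5 + 1)/(1·1 + 0) = 6/1; p² − 32·q² = 36 − 32 = 4.
  k = 2: m = 2, d = 4, a = ⌊(5 + 2)/4⌋ = 1; p/q = (1·6 + 5)/(1·1 + 1) = 11/2; p² − 32·q² = 121 − 128 = -7.
  k = 3: m = 2, d = 7, a = ⌊(5 + 2)/7⌋ = 1; p/q = (1·11 + 6)/(1·2 + 1) = 17/3; p² − 32·q² = 289 − 288 = 1.
  The first convergent with p² − 32·q² = 1 gives the fundamental solution (x₁, y₁) = (17, 3).
Step 2: Apply the recurrence (x_{n+1}, y_{n+1}) = (x₁x_n + 32y₁y_n, x₁y_n + y₁x_n) repeatedly.
  From (x_1, y_1) = (17, 3): x_2 = 17·17 + 32·3·3 = 577; y_2 = 17·3 + 3·17 = 102.
  From (x_2, y_2) = (577, 102): x_3 = 17·577 + 32·3·102 = 19601; y_3 = 17·102 + 3·577 = 3465.
  From (x_3, y_3) = (19601, 3465): x_4 = 17·19601 + 32·3·3465 = 665857; y_4 = 17·3465 + 3·19601 = 117708.
Step 3: Verify x_4² - 32·y_4² = 443365544449 - 443365544448 = 1 (should be 1). ✓

(x_1, y_1) = (17, 3); (x_4, y_4) = (665857, 117708).


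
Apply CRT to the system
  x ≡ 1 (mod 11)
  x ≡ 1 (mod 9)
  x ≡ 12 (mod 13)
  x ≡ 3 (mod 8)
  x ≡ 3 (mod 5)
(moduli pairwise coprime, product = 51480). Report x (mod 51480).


Product of moduli M = 11 · 9 · 13 · 8 · 5 = 51480.
Merge one congruence at a time:
  Start: x ≡ 1 (mod 11).
  Combine with x ≡ 1 (mod 9); new modulus lcm = 99.
    Write x = 1 + 11·t and substitute into x ≡ 1 (mod 9): 11·t ≡ 1 − 1 = 0 (mod 9).
    Reduce coefficients mod 9: 2·t ≡ 0 (mod 9).
    The inverse of 2 mod 9 is 5 (since 2·5 = 10 = 1·9 + 1), so t ≡ 5·0 = 0 ≡ 0 (mod 9).
    Then x = 1 + 11·0 = 1, valid modulo lcm(11, 9) = 99: x ≡ 1 (mod 99).
  Combine with x ≡ 12 (mod 13); new modulus lcm = 1287.
    Write x = 1 + 99·t and substitute into x ≡ 12 (mod 13): 99·t ≡ 12 − 1 = 11 (mod 13).
    Reduce coefficients mod 13: 8·t ≡ 11 (mod 13).
    The inverse of 8 mod 13 is 5 (since 8·5 = 40 = 3·13 + 1), so t ≡ 5·11 = 55 ≡ 3 (mod 13).
    Then x = 1 + 99·3 = 298, valid modulo lcm(99, 13) = 1287: x ≡ 298 (mod 1287).
  Combine with x ≡ 3 (mod 8); new modulus lcm = 10296.
    Write x = 298 + 1287·t and substitute into x ≡ 3 (mod 8): 1287·t ≡ 3 − 298 = -295 (mod 8).
    Reduce coefficients mod 8: 7·t ≡ 1 (mod 8).
    The inverse of 7 mod 8 is 7 (since 7·7 = 49 = 6·8 + 1), so t ≡ 7·1 = 7 ≡ 7 (mod 8).
    Then x = 298 + 1287·7 = 9307, valid modulo lcm(1287, 8) = 10296: x ≡ 9307 (mod 10296).
  Combine with x ≡ 3 (mod 5); new modulus lcm = 51480.
    Write x = 9307 + 10296·t and substitute into x ≡ 3 (mod 5): 10296·t ≡ 3 − 9307 = -9304 (mod 5).
    Reduce coefficients mod 5: 1·t ≡ 1 (mod 5).
    So t ≡ 1 (mod 5).
    Then x = 9307 + 10296·1 = 19603, valid modulo lcm(10296, 5) = 51480: x ≡ 19603 (mod 51480).
Verify against each original: 19603 mod 11 = 1, 19603 mod 9 = 1, 19603 mod 13 = 12, 19603 mod 8 = 3, 19603 mod 5 = 3.

x ≡ 19603 (mod 51480).


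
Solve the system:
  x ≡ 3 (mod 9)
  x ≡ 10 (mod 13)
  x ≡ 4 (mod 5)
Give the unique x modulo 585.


Moduli 9, 13, 5 are pairwise coprime; by CRT there is a unique solution modulo M = 9 · 13 · 5 = 585.
Solve pairwise, accumulating the modulus:
  Start with x ≡ 3 (mod 9).
  Combine with x ≡ 10 (mod 13): since gcd(9, 13) = 1, we get a unique residue mod 117.
    Write x = 3 + 9·t and substitute into x ≡ 10 (mod 13): 9·t ≡ 10 − 3 = 7 (mod 13).
    The inverse of 9 mod 13 is 3 (since 9·3 = 27 = 2·13 + 1), so t ≡ 3·7 = 21 ≡ 8 (mod 13).
    Then x = 3 + 9·8 = 75, valid modulo lcm(9, 13) = 117: x ≡ 75 (mod 117).
  Combine with x ≡ 4 (mod 5): since gcd(117, 5) = 1, we get a unique residue mod 585.
    Write x = 75 + 117·t and substitute into x ≡ 4 (mod 5): 117·t ≡ 4 − 75 = -71 (mod 5).
    Reduce coefficients mod 5: 2·t ≡ 4 (mod 5).
    The inverse of 2 mod 5 is 3 (since 2·3 = 6 = 1·5 + 1), so t ≡ 3·4 = 12 ≡ 2 (mod 5).
    Then x = 75 + 117·2 = 309, valid modulo lcm(117, 5) = 585: x ≡ 309 (mod 585).
Verify: 309 mod 9 = 3 ✓, 309 mod 13 = 10 ✓, 309 mod 5 = 4 ✓.

x ≡ 309 (mod 585).


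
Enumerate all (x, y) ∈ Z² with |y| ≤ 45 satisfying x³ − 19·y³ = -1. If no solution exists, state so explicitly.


The equation is x³ - 19y³ = -1. For fixed y, x³ = 19·y³ − 1, so a solution requires the RHS to be a perfect cube.
Strategy: iterate y from -45 to 45, compute RHS = 19·y³ − 1, and check whether it is a (positive or negative) perfect cube.
Check small values of y:
  y = 0: RHS = -1 = (-1)³ ⇒ x = -1 works.
  y = 1: RHS = 18 is not a perfect cube.
  y = -1: RHS = -20 is not a perfect cube.
  y = 2: RHS = 151 is not a perfect cube.
  y = -2: RHS = -153 is not a perfect cube.
  y = 3: RHS = 512 = (8)³ ⇒ x = 8 works.
  y = -3: RHS = -514 is not a perfect cube.
Continuing the search up to |y| = 45 finds no further solutions beyond those listed.
Collected solutions: (-1, 0), (8, 3).

Solutions (with |y| ≤ 45): (-1, 0), (8, 3).


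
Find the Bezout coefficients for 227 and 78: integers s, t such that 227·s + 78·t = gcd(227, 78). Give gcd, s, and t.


Euclidean algorithm on (227, 78) — divide until remainder is 0:
  227 = 2 · 78 + 71
  78 = 1 · 71 + 7
  71 = 10 · 7 + 1
  7 = 7 · 1 + 0
gcd(227, 78) = 1.
Track Bezout coefficients alongside the remainders: start with r₀ = 227 = a·1 + b·0 (s = 1, t = 0) and r₁ = 78 = a·0 + b·1 (s = 0, t = 1); each new remainder r_{k+1} = r_{k-1} − q_k·r_k inherits s_{k+1} = s_{k-1} − q_k·s_k, t_{k+1} = t_{k-1} − q_k·t_k, so r_k = a·s_k + b·t_k at every step:
  q = 2: r = 71, s = 1 − 2·0 = 1, t = 0 − 2·1 = -2  (check: 227·1 + 78·(-2) = 71)
  q = 1: r = 7, s = 0 − 1·1 = -1, t = 1 − 1·(-2) = 3  (check: 227·(-1) + 78·3 = 7)
  q = 10: r = 1, s = 1 − 10·(-1) = 11, t = -2 − 10·3 = -32  (check: 227·11 + 78·(-32) = 1)
The row with r = 1 (the gcd) gives the Bezout coefficients s = 11, t = -32.
Result: 227 · (11) + 78 · (-32) = 1.

gcd(227, 78) = 1; s = 11, t = -32 (check: 227·11 + 78·(-32) = 1).


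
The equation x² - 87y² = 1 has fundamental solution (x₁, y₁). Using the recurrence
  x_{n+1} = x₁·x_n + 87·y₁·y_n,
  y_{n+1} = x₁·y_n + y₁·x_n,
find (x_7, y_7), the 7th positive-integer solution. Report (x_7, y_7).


Step 1: Find the fundamental solution (x₁, y₁) of x² - 87y² = 1.
  Expand √87 as a continued fraction. a₀ = ⌊√87⌋ = 9; iterate m_{k+1} = d_k·a_k − m_k, d_{k+1} = (87 − m_{k+1}²)/d_k, a_{k+1} = ⌊(a₀ + m_{k+1})/d_{k+1}⌋ (starting m₀ = 0, d₀ = 1), with convergents p_k = a_k·p_{k-1} + p_{k-2}, q_k = a_k·q_{k-1} + q_{k-2} (p₋₁ = 1, q₋₁ = 0):
  k = 0: a₀ = 9; p₀/q₀ = 9/1; p₀² − 87·q₀² = 81 − 87 = -6.
  k = 1: m = 9, d = 6, a = ⌊(9 + 9)/6⌋ = 3; p/q = (3·9 + 1)/(3·1 + 0) = 28/3; p² − 87·q² = 784 − 783 = 1.
  The first convergent with p² − 87·q² = 1 gives the fundamental solution (x₁, y₁) = (28, 3).
Step 2: Apply the recurrence (x_{n+1}, y_{n+1}) = (x₁x_n + 87y₁y_n, x₁y_n + y₁x_n) repeatedly.
  From (x_1, y_1) = (28, 3): x_2 = 28·28 + 87·3·3 = 1567; y_2 = 28·3 + 3·28 = 168.
  From (x_2, y_2) = (1567, 168): x_3 = 28·1567 + 87·3·168 = 87724; y_3 = 28·168 + 3·1567 = 9405.
  From (x_3, y_3) = (87724, 9405): x_4 = 28·87724 + 87·3·9405 = 4910977; y_4 = 28·9405 + 3·87724 = 526512.
  From (x_4, y_4) = (4910977, 526512): x_5 = 28·4910977 + 87·3·526512 = 274926988; y_5 = 28·526512 + 3·4910977 = 29475267.
  From (x_5, y_5) = (274926988, 29475267): x_6 = 28·274926988 + 87·3·29475267 = 15391000351; y_6 = 28·29475267 + 3·274926988 = 1650088440.
  From (x_6, y_6) = (15391000351, 1650088440): x_7 = 28·15391000351 + 87·3·1650088440 = 861621092668; y_7 = 28·1650088440 + 3·15391000351 = 92375477373.
Step 3: Verify x_7² - 87·y_7² = 742390907330398243358224 - 742390907330398243358223 = 1 (should be 1). ✓

(x_1, y_1) = (28, 3); (x_7, y_7) = (861621092668, 92375477373).


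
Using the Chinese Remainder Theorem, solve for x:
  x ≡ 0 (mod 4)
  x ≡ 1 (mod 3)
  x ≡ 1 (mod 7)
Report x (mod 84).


Moduli 4, 3, 7 are pairwise coprime; by CRT there is a unique solution modulo M = 4 · 3 · 7 = 84.
Solve pairwise, accumulating the modulus:
  Start with x ≡ 0 (mod 4).
  Combine with x ≡ 1 (mod 3): since gcd(4, 3) = 1, we get a unique residue mod 12.
    Write x = 0 + 4·t and substitute into x ≡ 1 (mod 3): 4·t ≡ 1 − 0 = 1 (mod 3).
    Reduce coefficients mod 3: 1·t ≡ 1 (mod 3).
    So t ≡ 1 (mod 3).
    Then x = 0 + 4·1 = 4, valid modulo lcm(4, 3) = 12: x ≡ 4 (mod 12).
  Combine with x ≡ 1 (mod 7): since gcd(12, 7) = 1, we get a unique residue mod 84.
    Write x = 4 + 12·t and substitute into x ≡ 1 (mod 7): 12·t ≡ 1 − 4 = -3 (mod 7).
    Reduce coefficients mod 7: 5·t ≡ 4 (mod 7).
    The inverse of 5 mod 7 is 3 (since 5·3 = 15 = 2·7 + 1), so t ≡ 3·4 = 12 ≡ 5 (mod 7).
    Then x = 4 + 12·5 = 64, valid modulo lcm(12, 7) = 84: x ≡ 64 (mod 84).
Verify: 64 mod 4 = 0 ✓, 64 mod 3 = 1 ✓, 64 mod 7 = 1 ✓.

x ≡ 64 (mod 84).


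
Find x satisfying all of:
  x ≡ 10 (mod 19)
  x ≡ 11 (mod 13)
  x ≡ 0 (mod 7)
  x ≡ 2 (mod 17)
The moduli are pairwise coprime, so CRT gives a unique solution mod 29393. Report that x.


Product of moduli M = 19 · 13 · 7 · 17 = 29393.
Merge one congruence at a time:
  Start: x ≡ 10 (mod 19).
  Combine with x ≡ 11 (mod 13); new modulus lcm = 247.
    Write x = 10 + 19·t and substitute into x ≡ 11 (mod 13): 19·t ≡ 11 − 10 = 1 (mod 13).
    Reduce coefficients mod 13: 6·t ≡ 1 (mod 13).
    The inverse of 6 mod 13 is 11 (since 6·11 = 66 = 5·13 + 1), so t ≡ 11·1 = 11 ≡ 11 (mod 13).
    Then x = 10 + 19·11 = 219, valid modulo lcm(19, 13) = 247: x ≡ 219 (mod 247).
  Combine with x ≡ 0 (mod 7); new modulus lcm = 1729.
    Write x = 219 + 247·t and substitute into x ≡ 0 (mod 7): 247·t ≡ 0 − 219 = -219 (mod 7).
    Reduce coefficients mod 7: 2·t ≡ 5 (mod 7).
    The inverse of 2 mod 7 is 4 (since 2·4 = 8 = 1·7 + 1), so t ≡ 4·5 = 20 ≡ 6 (mod 7).
    Then x = 219 + 247·6 = 1701, valid modulo lcm(247, 7) = 1729: x ≡ 1701 (mod 1729).
  Combine with x ≡ 2 (mod 17); new modulus lcm = 29393.
    Write x = 1701 + 1729·t and substitute into x ≡ 2 (mod 17): 1729·t ≡ 2 − 1701 = -1699 (mod 17).
    Reduce coefficients mod 17: 12·t ≡ 1 (mod 17).
    The inverse of 12 mod 17 is 10 (since 12·10 = 120 = 7·17 + 1), so t ≡ 10·1 = 10 ≡ 10 (mod 17).
    Then x = 1701 + 1729·10 = 18991, valid modulo lcm(1729, 17) = 29393: x ≡ 18991 (mod 29393).
Verify against each original: 18991 mod 19 = 10, 18991 mod 13 = 11, 18991 mod 7 = 0, 18991 mod 17 = 2.

x ≡ 18991 (mod 29393).


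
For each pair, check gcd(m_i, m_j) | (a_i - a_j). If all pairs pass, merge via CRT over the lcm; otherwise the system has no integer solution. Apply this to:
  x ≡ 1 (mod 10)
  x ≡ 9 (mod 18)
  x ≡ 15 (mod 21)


Moduli 10, 18, 21 are not pairwise coprime, so CRT works modulo lcm(m_i) when all pairwise compatibility conditions hold.
Pairwise compatibility: gcd(m_i, m_j) must divide a_i - a_j for every pair.
Merge one congruence at a time:
  Start: x ≡ 1 (mod 10).
  Combine with x ≡ 9 (mod 18): gcd(10, 18) = 2; 9 - 1 = 8, which IS divisible by 2, so compatible.
    Write x = 1 + 10·t and substitute into x ≡ 9 (mod 18): 10·t ≡ 9 − 1 = 8 (mod 18).
    Divide the congruence (and modulus) by g = 2: 5·t ≡ 4 (mod 9).
    The inverse of 5 mod 9 is 2 (since 5·2 = 10 = 1·9 + 1), so t ≡ 2·4 = 8 ≡ 8 (mod 9).
    Then x = 1 + 10·8 = 81, valid modulo lcm(10, 18) = 90: x ≡ 81 (mod 90).
  Combine with x ≡ 15 (mod 21): gcd(90, 21) = 3; 15 - 81 = -66, which IS divisible by 3, so compatible.
    Write x = 81 + 90·t and substitute into x ≡ 15 (mod 21): 90·t ≡ 15 − 81 = -66 (mod 21).
    Divide the congruence (and modulus) by g = 3: 30·t ≡ -22 (mod 7).
    Reduce coefficients mod 7: 2·t ≡ 6 (mod 7).
    The inverse of 2 mod 7 is 4 (since 2·4 = 8 = 1·7 + 1), so t ≡ 4·6 = 24 ≡ 3 (mod 7).
    Then x = 81 + 90·3 = 351, valid modulo lcm(90, 21) = 630: x ≡ 351 (mod 630).
Verify: 351 mod 10 = 1, 351 mod 18 = 9, 351 mod 21 = 15.

x ≡ 351 (mod 630).


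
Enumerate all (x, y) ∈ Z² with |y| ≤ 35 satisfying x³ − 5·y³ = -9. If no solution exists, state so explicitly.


The equation is x³ - 5y³ = -9. For fixed y, x³ = 5·y³ − 9, so a solution requires the RHS to be a perfect cube.
Strategy: iterate y from -35 to 35, compute RHS = 5·y³ − 9, and check whether it is a (positive or negative) perfect cube.
Check small values of y:
  y = 0: RHS = -9 is not a perfect cube.
  y = 1: RHS = -4 is not a perfect cube.
  y = -1: RHS = -14 is not a perfect cube.
  y = 2: RHS = 31 is not a perfect cube.
  y = -2: RHS = -49 is not a perfect cube.
  y = 3: RHS = 126 is not a perfect cube.
  y = -3: RHS = -144 is not a perfect cube.
Continuing the search up to |y| = 35 finds no solutions either.
No (x, y) in the scanned range satisfies the equation.

No integer solutions with |y| ≤ 35.


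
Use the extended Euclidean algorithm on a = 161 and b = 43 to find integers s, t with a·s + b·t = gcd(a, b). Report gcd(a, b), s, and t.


Euclidean algorithm on (161, 43) — divide until remainder is 0:
  161 = 3 · 43 + 32
  43 = 1 · 32 + 11
  32 = 2 · 11 + 10
  11 = 1 · 10 + 1
  10 = 10 · 1 + 0
gcd(161, 43) = 1.
Track Bezout coefficients alongside the remainders: start with r₀ = 161 = a·1 + b·0 (s = 1, t = 0) and r₁ = 43 = a·0 + b·1 (s = 0, t = 1); each new remainder r_{k+1} = r_{k-1} − q_k·r_k inherits s_{k+1} = s_{k-1} − q_k·s_k, t_{k+1} = t_{k-1} − q_k·t_k, so r_k = a·s_k + b·t_k at every step:
  q = 3: r = 32, s = 1 − 3·0 = 1, t = 0 − 3·1 = -3  (check: 161·1 + 43·(-3) = 32)
  q = 1: r = 11, s = 0 − 1·1 = -1, t = 1 − 1·(-3) = 4  (check: 161·(-1) + 43·4 = 11)
  q = 2: r = 10, s = 1 − 2·(-1) = 3, t = -3 − 2·4 = -11  (check: 161·3 + 43·(-11) = 10)
  q = 1: r = 1, s = -1 − 1·3 = -4, t = 4 − 1·(-11) = 15  (check: 161·(-4) + 43·15 = 1)
The row with r = 1 (the gcd) gives the Bezout coefficients s = -4, t = 15.
Result: 161 · (-4) + 43 · (15) = 1.

gcd(161, 43) = 1; s = -4, t = 15 (check: 161·(-4) + 43·15 = 1).


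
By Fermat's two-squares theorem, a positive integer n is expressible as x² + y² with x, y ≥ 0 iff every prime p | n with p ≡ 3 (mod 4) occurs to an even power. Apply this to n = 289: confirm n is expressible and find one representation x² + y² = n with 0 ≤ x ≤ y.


Step 1: Factor n = 289 = 17^2.
Step 2: Check the mod-4 condition on each prime factor: 17 ≡ 1 (mod 4), exponent 2.
All primes ≡ 3 (mod 4) appear to even exponent (or don't appear), so by the two-squares theorem n IS expressible as a sum of two squares.
Step 3: Build a representation. Here n = 17 · 17 is a product of primes ≡ 1 (mod 4). Each prime p ≡ 1 (mod 4) is itself a sum of two squares; find a² by testing p − a² for a perfect square:
  17: 17 − 1² = 16 = 4² ⇒ 17 = 1² + 4².
  Combine using the Brahmagupta–Fibonacci identity (a² + b²)(c² + d²) = (ac − bd)² + (ad + bc)² = (ac + bd)² + (ad − bc)²:
  17 · 17 = 289: from (1² + 4²)(1² + 4²), take (1·1 − 4·4, 1·4 + 4·1) = (1 − 16, 4 + 4) = (-15, 8); dropping signs (only squares matter) gives (15, 8); check 15² + 8² = 225 + 64 = 289 ✓.
Step 4: Order so x ≤ y and verify: 8² + 15² = 64 + 225 = 289 = n. ✓

n = 289 = 8² + 15² (one valid representation with x ≤ y).


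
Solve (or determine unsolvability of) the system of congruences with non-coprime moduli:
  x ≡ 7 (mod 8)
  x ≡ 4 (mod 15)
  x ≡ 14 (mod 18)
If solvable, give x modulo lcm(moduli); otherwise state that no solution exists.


Moduli 8, 15, 18 are not pairwise coprime, so CRT works modulo lcm(m_i) when all pairwise compatibility conditions hold.
Pairwise compatibility: gcd(m_i, m_j) must divide a_i - a_j for every pair.
Merge one congruence at a time:
  Start: x ≡ 7 (mod 8).
  Combine with x ≡ 4 (mod 15): gcd(8, 15) = 1; 4 - 7 = -3, which IS divisible by 1, so compatible.
    Write x = 7 + 8·t and substitute into x ≡ 4 (mod 15): 8·t ≡ 4 − 7 = -3 (mod 15).
    Reduce coefficients mod 15: 8·t ≡ 12 (mod 15).
    The inverse of 8 mod 15 is 2 (since 8·2 = 16 = 1·15 + 1), so t ≡ 2·12 = 24 ≡ 9 (mod 15).
    Then x = 7 + 8·9 = 79, valid modulo lcm(8, 15) = 120: x ≡ 79 (mod 120).
  Combine with x ≡ 14 (mod 18): gcd(120, 18) = 6, and 14 - 79 = -65 is NOT divisible by 6.
    ⇒ system is inconsistent (no integer solution).

No solution (the system is inconsistent).


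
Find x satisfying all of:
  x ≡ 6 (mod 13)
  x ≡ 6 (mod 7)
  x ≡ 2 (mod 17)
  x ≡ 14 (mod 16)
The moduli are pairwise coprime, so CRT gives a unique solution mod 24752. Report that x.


Product of moduli M = 13 · 7 · 17 · 16 = 24752.
Merge one congruence at a time:
  Start: x ≡ 6 (mod 13).
  Combine with x ≡ 6 (mod 7); new modulus lcm = 91.
    Write x = 6 + 13·t and substitute into x ≡ 6 (mod 7): 13·t ≡ 6 − 6 = 0 (mod 7).
    Reduce coefficients mod 7: 6·t ≡ 0 (mod 7).
    The inverse of 6 mod 7 is 6 (since 6·6 = 36 = 5·7 + 1), so t ≡ 6·0 = 0 ≡ 0 (mod 7).
    Then x = 6 + 13·0 = 6, valid modulo lcm(13, 7) = 91: x ≡ 6 (mod 91).
  Combine with x ≡ 2 (mod 17); new modulus lcm = 1547.
    Write x = 6 + 91·t and substitute into x ≡ 2 (mod 17): 91·t ≡ 2 − 6 = -4 (mod 17).
    Reduce coefficients mod 17: 6·t ≡ 13 (mod 17).
    The inverse of 6 mod 17 is 3 (since 6·3 = 18 = 1·17 + 1), so t ≡ 3·13 = 39 ≡ 5 (mod 17).
    Then x = 6 + 91·5 = 461, valid modulo lcm(91, 17) = 1547: x ≡ 461 (mod 1547).
  Combine with x ≡ 14 (mod 16); new modulus lcm = 24752.
    Write x = 461 + 1547·t and substitute into x ≡ 14 (mod 16): 1547·t ≡ 14 − 461 = -447 (mod 16).
    Reduce coefficients mod 16: 11·t ≡ 1 (mod 16).
    The inverse of 11 mod 16 is 3 (since 11·3 = 33 = 2·16 + 1), so t ≡ 3·1 = 3 ≡ 3 (mod 16).
    Then x = 461 + 1547·3 = 5102, valid modulo lcm(1547, 16) = 24752: x ≡ 5102 (mod 24752).
Verify against each original: 5102 mod 13 = 6, 5102 mod 7 = 6, 5102 mod 17 = 2, 5102 mod 16 = 14.

x ≡ 5102 (mod 24752).


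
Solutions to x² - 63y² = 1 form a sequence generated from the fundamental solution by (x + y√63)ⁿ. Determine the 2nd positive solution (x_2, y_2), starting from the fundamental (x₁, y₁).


Step 1: Find the fundamental solution (x₁, y₁) of x² - 63y² = 1.
  Expand √63 as a continued fraction. a₀ = ⌊√63⌋ = 7; iterate m_{k+1} = d_k·a_k − m_k, d_{k+1} = (63 − m_{k+1}²)/d_k, a_{k+1} = ⌊(a₀ + m_{k+1})/d_{k+1}⌋ (starting m₀ = 0, d₀ = 1), with convergents p_k = a_k·p_{k-1} + p_{k-2}, q_k = a_k·q_{k-1} + q_{k-2} (p₋₁ = 1, q₋₁ = 0):
  k = 0: a₀ = 7; p₀/q₀ = 7/1; p₀² − 63·q₀² = 49 − 63 = -14.
  k = 1: m = 7, d = 14, a = ⌊(7 + 7)/14⌋ = 1; p/q = (1·7 + 1)/(1·1 + 0) = 8/1; p² − 63·q² = 64 − 63 = 1.
  The first convergent with p² − 63·q² = 1 gives the fundamental solution (x₁, y₁) = (8, 1).
Step 2: Apply the recurrence (x_{n+1}, y_{n+1}) = (x₁x_n + 63y₁y_n, x₁y_n + y₁x_n) repeatedly.
  From (x_1, y_1) = (8, 1): x_2 = 8·8 + 63·1·1 = 127; y_2 = 8·1 + 1·8 = 16.
Step 3: Verify x_2² - 63·y_2² = 16129 - 16128 = 1 (should be 1). ✓

(x_1, y_1) = (8, 1); (x_2, y_2) = (127, 16).


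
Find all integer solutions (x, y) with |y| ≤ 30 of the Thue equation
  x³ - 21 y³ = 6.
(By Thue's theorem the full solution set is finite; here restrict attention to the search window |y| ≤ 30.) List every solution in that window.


The equation is x³ - 21y³ = 6. For fixed y, x³ = 21·y³ + 6, so a solution requires the RHS to be a perfect cube.
Strategy: iterate y from -30 to 30, compute RHS = 21·y³ + 6, and check whether it is a (positive or negative) perfect cube.
Check small values of y:
  y = 0: RHS = 6 is not a perfect cube.
  y = 1: RHS = 27 = (3)³ ⇒ x = 3 works.
  y = -1: RHS = -15 is not a perfect cube.
  y = 2: RHS = 174 is not a perfect cube.
  y = -2: RHS = -162 is not a perfect cube.
  y = 3: RHS = 573 is not a perfect cube.
  y = -3: RHS = -561 is not a perfect cube.
Continuing the search up to |y| = 30 finds no further solutions beyond those listed.
Collected solutions: (3, 1).

Solutions (with |y| ≤ 30): (3, 1).


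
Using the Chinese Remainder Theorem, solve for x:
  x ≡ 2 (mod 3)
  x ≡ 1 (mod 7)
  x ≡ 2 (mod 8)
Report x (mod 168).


Moduli 3, 7, 8 are pairwise coprime; by CRT there is a unique solution modulo M = 3 · 7 · 8 = 168.
Solve pairwise, accumulating the modulus:
  Start with x ≡ 2 (mod 3).
  Combine with x ≡ 1 (mod 7): since gcd(3, 7) = 1, we get a unique residue mod 21.
    Write x = 2 + 3·t and substitute into x ≡ 1 (mod 7): 3·t ≡ 1 − 2 = -1 (mod 7).
    Reduce coefficients mod 7: 3·t ≡ 6 (mod 7).
    The inverse of 3 mod 7 is 5 (since 3·5 = 15 = 2·7 + 1), so t ≡ 5·6 = 30 ≡ 2 (mod 7).
    Then x = 2 + 3·2 = 8, valid modulo lcm(3, 7) = 21: x ≡ 8 (mod 21).
  Combine with x ≡ 2 (mod 8): since gcd(21, 8) = 1, we get a unique residue mod 168.
    Write x = 8 + 21·t and substitute into x ≡ 2 (mod 8): 21·t ≡ 2 − 8 = -6 (mod 8).
    Reduce coefficients mod 8: 5·t ≡ 2 (mod 8).
    The inverse of 5 mod 8 is 5 (since 5·5 = 25 = 3·8 + 1), so t ≡ 5·2 = 10 ≡ 2 (mod 8).
    Then x = 8 + 21·2 = 50, valid modulo lcm(21, 8) = 168: x ≡ 50 (mod 168).
Verify: 50 mod 3 = 2 ✓, 50 mod 7 = 1 ✓, 50 mod 8 = 2 ✓.

x ≡ 50 (mod 168).


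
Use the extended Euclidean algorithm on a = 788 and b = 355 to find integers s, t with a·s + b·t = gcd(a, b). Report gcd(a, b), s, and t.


Euclidean algorithm on (788, 355) — divide until remainder is 0:
  788 = 2 · 355 + 78
  355 = 4 · 78 + 43
  78 = 1 · 43 + 35
  43 = 1 · 35 + 8
  35 = 4 · 8 + 3
  8 = 2 · 3 + 2
  3 = 1 · 2 + 1
  2 = 2 · 1 + 0
gcd(788, 355) = 1.
Track Bezout coefficients alongside the remainders: start with r₀ = 788 = a·1 + b·0 (s = 1, t = 0) and r₁ = 355 = a·0 + b·1 (s = 0, t = 1); each new remainder r_{k+1} = r_{k-1} − q_k·r_k inherits s_{k+1} = s_{k-1} − q_k·s_k, t_{k+1} = t_{k-1} − q_k·t_k, so r_k = a·s_k + b·t_k at every step:
  q = 2: r = 78, s = 1 − 2·0 = 1, t = 0 − 2·1 = -2  (check: 788·1 + 355·(-2) = 78)
  q = 4: r = 43, s = 0 − 4·1 = -4, t = 1 − 4·(-2) = 9  (check: 788·(-4) + 355·9 = 43)
  q = 1: r = 35, s = 1 − 1·(-4) = 5, t = -2 − 1·9 = -11  (check: 788·5 + 355·(-11) = 35)
  q = 1: r = 8, s = -4 − 1·5 = -9, t = 9 − 1·(-11) = 20  (check: 788·(-9) + 355·20 = 8)
  q = 4: r = 3, s = 5 − 4·(-9) = 41, t = -11 − 4·20 = -91  (check: 788·41 + 355·(-91) = 3)
  q = 2: r = 2, s = -9 − 2·41 = -91, t = 20 − 2·(-91) = 202  (check: 788·(-91) + 355·202 = 2)
  q = 1: r = 1, s = 41 − 1·(-91) = 132, t = -91 − 1·202 = -293  (check: 788·132 + 355·(-293) = 1)
The row with r = 1 (the gcd) gives the Bezout coefficients s = 132, t = -293.
Result: 788 · (132) + 355 · (-293) = 1.

gcd(788, 355) = 1; s = 132, t = -293 (check: 788·132 + 355·(-293) = 1).


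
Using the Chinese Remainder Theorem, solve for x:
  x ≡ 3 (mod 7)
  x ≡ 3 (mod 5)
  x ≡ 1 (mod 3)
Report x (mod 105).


Moduli 7, 5, 3 are pairwise coprime; by CRT there is a unique solution modulo M = 7 · 5 · 3 = 105.
Solve pairwise, accumulating the modulus:
  Start with x ≡ 3 (mod 7).
  Combine with x ≡ 3 (mod 5): since gcd(7, 5) = 1, we get a unique residue mod 35.
    Write x = 3 + 7·t and substitute into x ≡ 3 (mod 5): 7·t ≡ 3 − 3 = 0 (mod 5).
    Reduce coefficients mod 5: 2·t ≡ 0 (mod 5).
    The inverse of 2 mod 5 is 3 (since 2·3 = 6 = 1·5 + 1), so t ≡ 3·0 = 0 ≡ 0 (mod 5).
    Then x = 3 + 7·0 = 3, valid modulo lcm(7, 5) = 35: x ≡ 3 (mod 35).
  Combine with x ≡ 1 (mod 3): since gcd(35, 3) = 1, we get a unique residue mod 105.
    Write x = 3 + 35·t and substitute into x ≡ 1 (mod 3): 35·t ≡ 1 − 3 = -2 (mod 3).
    Reduce coefficients mod 3: 2·t ≡ 1 (mod 3).
    The inverse of 2 mod 3 is 2 (since 2·2 = 4 = 1·3 + 1), so t ≡ 2·1 = 2 ≡ 2 (mod 3).
    Then x = 3 + 35·2 = 73, valid modulo lcm(35, 3) = 105: x ≡ 73 (mod 105).
Verify: 73 mod 7 = 3 ✓, 73 mod 5 = 3 ✓, 73 mod 3 = 1 ✓.

x ≡ 73 (mod 105).


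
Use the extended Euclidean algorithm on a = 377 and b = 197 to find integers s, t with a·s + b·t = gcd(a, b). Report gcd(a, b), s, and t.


Euclidean algorithm on (377, 197) — divide until remainder is 0:
  377 = 1 · 197 + 180
  197 = 1 · 180 + 17
  180 = 10 · 17 + 10
  17 = 1 · 10 + 7
  10 = 1 · 7 + 3
  7 = 2 · 3 + 1
  3 = 3 · 1 + 0
gcd(377, 197) = 1.
Track Bezout coefficients alongside the remainders: start with r₀ = 377 = a·1 + b·0 (s = 1, t = 0) and r₁ = 197 = a·0 + b·1 (s = 0, t = 1); each new remainder r_{k+1} = r_{k-1} − q_k·r_k inherits s_{k+1} = s_{k-1} − q_k·s_k, t_{k+1} = t_{k-1} − q_k·t_k, so r_k = a·s_k + b·t_k at every step:
  q = 1: r = 180, s = 1 − 1·0 = 1, t = 0 − 1·1 = -1  (check: 377·1 + 197·(-1) = 180)
  q = 1: r = 17, s = 0 − 1·1 = -1, t = 1 − 1·(-1) = 2  (check: 377·(-1) + 197·2 = 17)
  q = 10: r = 10, s = 1 − 10·(-1) = 11, t = -1 − 10·2 = -21  (check: 377·11 + 197·(-21) = 10)
  q = 1: r = 7, s = -1 − 1·11 = -12, t = 2 − 1·(-21) = 23  (check: 377·(-12) + 197·23 = 7)
  q = 1: r = 3, s = 11 − 1·(-12) = 23, t = -21 − 1·23 = -44  (check: 377·23 + 197·(-44) = 3)
  q = 2: r = 1, s = -12 − 2·23 = -58, t = 23 − 2·(-44) = 111  (check: 377·(-58) + 197·111 = 1)
The row with r = 1 (the gcd) gives the Bezout coefficients s = -58, t = 111.
Result: 377 · (-58) + 197 · (111) = 1.

gcd(377, 197) = 1; s = -58, t = 111 (check: 377·(-58) + 197·111 = 1).


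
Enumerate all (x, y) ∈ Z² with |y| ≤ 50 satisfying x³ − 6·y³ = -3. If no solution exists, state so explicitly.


The equation is x³ - 6y³ = -3. For fixed y, x³ = 6·y³ − 3, so a solution requires the RHS to be a perfect cube.
Strategy: iterate y from -50 to 50, compute RHS = 6·y³ − 3, and check whether it is a (positive or negative) perfect cube.
Check small values of y:
  y = 0: RHS = -3 is not a perfect cube.
  y = 1: RHS = 3 is not a perfect cube.
  y = -1: RHS = -9 is not a perfect cube.
  y = 2: RHS = 45 is not a perfect cube.
  y = -2: RHS = -51 is not a perfect cube.
  y = 3: RHS = 159 is not a perfect cube.
  y = -3: RHS = -165 is not a perfect cube.
Continuing the search up to |y| = 50 finds no solutions either.
No (x, y) in the scanned range satisfies the equation.

No integer solutions with |y| ≤ 50.


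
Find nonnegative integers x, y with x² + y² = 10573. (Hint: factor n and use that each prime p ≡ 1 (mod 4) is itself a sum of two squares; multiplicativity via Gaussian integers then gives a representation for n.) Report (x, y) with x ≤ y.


Step 1: Factor n = 10573 = 97 · 109.
Step 2: Check the mod-4 condition on each prime factor: 97 ≡ 1 (mod 4), exponent 1; 109 ≡ 1 (mod 4), exponent 1.
All primes ≡ 3 (mod 4) appear to even exponent (or don't appear), so by the two-squares theorem n IS expressible as a sum of two squares.
Step 3: Build a representation. Here n = 97 · 109 is a product of primes ≡ 1 (mod 4). Each prime p ≡ 1 (mod 4) is itself a sum of two squares; find a² by testing p − a² for a perfect square:
  97: 97 − 1² = 96, 97 − 2² = 93, 97 − 3² = 88, 97 − 4² = 81 = 9² ⇒ 97 = 4² + 9².
  109: 109 − 1² = 108, 109 − 2² = 105, 109 − 3² = 100 = 10² ⇒ 109 = 3² + 10².
  Combine using the Brahmagupta–Fibonacci identity (a² + b²)(c² + d²) = (ac − bd)² + (ad + bc)² = (ac + bd)² + (ad − bc)²:
  97 · 109 = 10573: from (4² + 9²)(3² + 10²), take (4·3 − 9·10, 4·10 + 9·3) = (12 − 90, 40 + 27) = (-78, 67); dropping signs (only squares matter) gives (78, 67); check 78² + 67² = 6084 + 4489 = 10573 ✓.
Step 4: Order so x ≤ y and verify: 67² + 78² = 4489 + 6084 = 10573 = n. ✓

n = 10573 = 67² + 78² (one valid representation with x ≤ y).


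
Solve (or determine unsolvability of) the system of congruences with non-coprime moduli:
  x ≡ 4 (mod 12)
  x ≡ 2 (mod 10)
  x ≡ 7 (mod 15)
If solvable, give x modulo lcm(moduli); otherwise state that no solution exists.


Moduli 12, 10, 15 are not pairwise coprime, so CRT works modulo lcm(m_i) when all pairwise compatibility conditions hold.
Pairwise compatibility: gcd(m_i, m_j) must divide a_i - a_j for every pair.
Merge one congruence at a time:
  Start: x ≡ 4 (mod 12).
  Combine with x ≡ 2 (mod 10): gcd(12, 10) = 2; 2 - 4 = -2, which IS divisible by 2, so compatible.
    Write x = 4 + 12·t and substitute into x ≡ 2 (mod 10): 12·t ≡ 2 − 4 = -2 (mod 10).
    Divide the congruence (and modulus) by g = 2: 6·t ≡ -1 (mod 5).
    Reduce coefficients mod 5: 1·t ≡ 4 (mod 5).
    So t ≡ 4 (mod 5).
    Then x = 4 + 12·4 = 52, valid modulo lcm(12, 10) = 60: x ≡ 52 (mod 60).
  Combine with x ≡ 7 (mod 15): gcd(60, 15) = 15; 7 - 52 = -45, which IS divisible by 15, so compatible.
    Write x = 52 + 60·t and substitute into x ≡ 7 (mod 15): 60·t ≡ 7 − 52 = -45 (mod 15).
    Divide the congruence (and modulus) by g = 15: 4·t ≡ -3 (mod 1).
    Modulo 1 every t works; take t = 0.
    Then x = 52 + 60·0 = 52, valid modulo lcm(60, 15) = 60: x ≡ 52 (mod 60).
Verify: 52 mod 12 = 4, 52 mod 10 = 2, 52 mod 15 = 7.

x ≡ 52 (mod 60).


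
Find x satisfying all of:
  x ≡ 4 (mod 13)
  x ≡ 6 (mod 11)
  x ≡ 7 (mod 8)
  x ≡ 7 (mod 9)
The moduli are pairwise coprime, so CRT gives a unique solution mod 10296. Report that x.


Product of moduli M = 13 · 11 · 8 · 9 = 10296.
Merge one congruence at a time:
  Start: x ≡ 4 (mod 13).
  Combine with x ≡ 6 (mod 11); new modulus lcm = 143.
    Write x = 4 + 13·t and substitute into x ≡ 6 (mod 11): 13·t ≡ 6 − 4 = 2 (mod 11).
    Reduce coefficients mod 11: 2·t ≡ 2 (mod 11).
    The inverse of 2 mod 11 is 6 (since 2·6 = 12 = 1·11 + 1), so t ≡ 6·2 = 12 ≡ 1 (mod 11).
    Then x = 4 + 13·1 = 17, valid modulo lcm(13, 11) = 143: x ≡ 17 (mod 143).
  Combine with x ≡ 7 (mod 8); new modulus lcm = 1144.
    Write x = 17 + 143·t and substitute into x ≡ 7 (mod 8): 143·t ≡ 7 − 17 = -10 (mod 8).
    Reduce coefficients mod 8: 7·t ≡ 6 (mod 8).
    The inverse of 7 mod 8 is 7 (since 7·7 = 49 = 6·8 + 1), so t ≡ 7·6 = 42 ≡ 2 (mod 8).
    Then x = 17 + 143·2 = 303, valid modulo lcm(143, 8) = 1144: x ≡ 303 (mod 1144).
  Combine with x ≡ 7 (mod 9); new modulus lcm = 10296.
    Write x = 303 + 1144·t and substitute into x ≡ 7 (mod 9): 1144·t ≡ 7 − 303 = -296 (mod 9).
    Reduce coefficients mod 9: 1·t ≡ 1 (mod 9).
    So t ≡ 1 (mod 9).
    Then x = 303 + 1144·1 = 1447, valid modulo lcm(1144, 9) = 10296: x ≡ 1447 (mod 10296).
Verify against each original: 1447 mod 13 = 4, 1447 mod 11 = 6, 1447 mod 8 = 7, 1447 mod 9 = 7.

x ≡ 1447 (mod 10296).


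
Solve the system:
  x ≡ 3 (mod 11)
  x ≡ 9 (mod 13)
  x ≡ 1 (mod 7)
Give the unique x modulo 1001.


Moduli 11, 13, 7 are pairwise coprime; by CRT there is a unique solution modulo M = 11 · 13 · 7 = 1001.
Solve pairwise, accumulating the modulus:
  Start with x ≡ 3 (mod 11).
  Combine with x ≡ 9 (mod 13): since gcd(11, 13) = 1, we get a unique residue mod 143.
    Write x = 3 + 11·t and substitute into x ≡ 9 (mod 13): 11·t ≡ 9 − 3 = 6 (mod 13).
    The inverse of 11 mod 13 is 6 (since 11·6 = 66 = 5·13 + 1), so t ≡ 6·6 = 36 ≡ 10 (mod 13).
    Then x = 3 + 11·10 = 113, valid modulo lcm(11, 13) = 143: x ≡ 113 (mod 143).
  Combine with x ≡ 1 (mod 7): since gcd(143, 7) = 1, we get a unique residue mod 1001.
    Write x = 113 + 143·t and substitute into x ≡ 1 (mod 7): 143·t ≡ 1 − 113 = -112 (mod 7).
    Reduce coefficients mod 7: 3·t ≡ 0 (mod 7).
    The inverse of 3 mod 7 is 5 (since 3·5 = 15 = 2·7 + 1), so t ≡ 5·0 = 0 ≡ 0 (mod 7).
    Then x = 113 + 143·0 = 113, valid modulo lcm(143, 7) = 1001: x ≡ 113 (mod 1001).
Verify: 113 mod 11 = 3 ✓, 113 mod 13 = 9 ✓, 113 mod 7 = 1 ✓.

x ≡ 113 (mod 1001).


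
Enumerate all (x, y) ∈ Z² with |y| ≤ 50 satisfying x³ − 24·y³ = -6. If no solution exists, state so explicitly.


The equation is x³ - 24y³ = -6. For fixed y, x³ = 24·y³ − 6, so a solution requires the RHS to be a perfect cube.
Strategy: iterate y from -50 to 50, compute RHS = 24·y³ − 6, and check whether it is a (positive or negative) perfect cube.
Check small values of y:
  y = 0: RHS = -6 is not a perfect cube.
  y = 1: RHS = 18 is not a perfect cube.
  y = -1: RHS = -30 is not a perfect cube.
  y = 2: RHS = 186 is not a perfect cube.
  y = -2: RHS = -198 is not a perfect cube.
  y = 3: RHS = 642 is not a perfect cube.
  y = -3: RHS = -654 is not a perfect cube.
Continuing the search up to |y| = 50 finds no solutions either.
No (x, y) in the scanned range satisfies the equation.

No integer solutions with |y| ≤ 50.


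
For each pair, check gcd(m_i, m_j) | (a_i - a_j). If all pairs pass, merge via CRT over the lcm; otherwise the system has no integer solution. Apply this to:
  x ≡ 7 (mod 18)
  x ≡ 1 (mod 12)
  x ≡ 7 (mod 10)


Moduli 18, 12, 10 are not pairwise coprime, so CRT works modulo lcm(m_i) when all pairwise compatibility conditions hold.
Pairwise compatibility: gcd(m_i, m_j) must divide a_i - a_j for every pair.
Merge one congruence at a time:
  Start: x ≡ 7 (mod 18).
  Combine with x ≡ 1 (mod 12): gcd(18, 12) = 6; 1 - 7 = -6, which IS divisible by 6, so compatible.
    Write x = 7 + 18·t and substitute into x ≡ 1 (mod 12): 18·t ≡ 1 − 7 = -6 (mod 12).
    Divide the congruence (and modulus) by g = 6: 3·t ≡ -1 (mod 2).
    Reduce coefficients mod 2: 1·t ≡ 1 (mod 2).
    So t ≡ 1 (mod 2).
    Then x = 7 + 18·1 = 25, valid modulo lcm(18, 12) = 36: x ≡ 25 (mod 36).
  Combine with x ≡ 7 (mod 10): gcd(36, 10) = 2; 7 - 25 = -18, which IS divisible by 2, so compatible.
    Write x = 25 + 36·t and substitute into x ≡ 7 (mod 10): 36·t ≡ 7 − 25 = -18 (mod 10).
    Divide the congruence (and modulus) by g = 2: 18·t ≡ -9 (mod 5).
    Reduce coefficients mod 5: 3·t ≡ 1 (mod 5).
    The inverse of 3 mod 5 is 2 (since 3·2 = 6 = 1·5 + 1), so t ≡ 2·1 = 2 ≡ 2 (mod 5).
    Then x = 25 + 36·2 = 97, valid modulo lcm(36, 10) = 180: x ≡ 97 (mod 180).
Verify: 97 mod 18 = 7, 97 mod 12 = 1, 97 mod 10 = 7.

x ≡ 97 (mod 180).


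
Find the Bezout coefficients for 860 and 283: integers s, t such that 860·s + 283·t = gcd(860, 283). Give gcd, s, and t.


Euclidean algorithm on (860, 283) — divide until remainder is 0:
  860 = 3 · 283 + 11
  283 = 25 · 11 + 8
  11 = 1 · 8 + 3
  8 = 2 · 3 + 2
  3 = 1 · 2 + 1
  2 = 2 · 1 + 0
gcd(860, 283) = 1.
Track Bezout coefficients alongside the remainders: start with r₀ = 860 = a·1 + b·0 (s = 1, t = 0) and r₁ = 283 = a·0 + b·1 (s = 0, t = 1); each new remainder r_{k+1} = r_{k-1} − q_k·r_k inherits s_{k+1} = s_{k-1} − q_k·s_k, t_{k+1} = t_{k-1} − q_k·t_k, so r_k = a·s_k + b·t_k at every step:
  q = 3: r = 11, s = 1 − 3·0 = 1, t = 0 − 3·1 = -3  (check: 860·1 + 283·(-3) = 11)
  q = 25: r = 8, s = 0 − 25·1 = -25, t = 1 − 25·(-3) = 76  (check: 860·(-25) + 283·76 = 8)
  q = 1: r = 3, s = 1 − 1·(-25) = 26, t = -3 − 1·76 = -79  (check: 860·26 + 283·(-79) = 3)
  q = 2: r = 2, s = -25 − 2·26 = -77, t = 76 − 2·(-79) = 234  (check: 860·(-77) + 283·234 = 2)
  q = 1: r = 1, s = 26 − 1·(-77) = 103, t = -79 − 1·234 = -313  (check: 860·103 + 283·(-313) = 1)
The row with r = 1 (the gcd) gives the Bezout coefficients s = 103, t = -313.
Result: 860 · (103) + 283 · (-313) = 1.

gcd(860, 283) = 1; s = 103, t = -313 (check: 860·103 + 283·(-313) = 1).


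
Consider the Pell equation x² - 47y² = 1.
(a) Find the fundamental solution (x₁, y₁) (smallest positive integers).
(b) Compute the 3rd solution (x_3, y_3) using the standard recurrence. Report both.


Step 1: Find the fundamental solution (x₁, y₁) of x² - 47y² = 1.
  Expand √47 as a continued fraction. a₀ = ⌊√47⌋ = 6; iterate m_{k+1} = d_k·a_k − m_k, d_{k+1} = (47 − m_{k+1}²)/d_k, a_{k+1} = ⌊(a₀ + m_{k+1})/d_{k+1}⌋ (starting m₀ = 0, d₀ = 1), with convergents p_k = a_k·p_{k-1} + p_{k-2}, q_k = a_k·q_{k-1} + q_{k-2} (p₋₁ = 1, q₋₁ = 0):
  k = 0: a₀ = 6; p₀/q₀ = 6/1; p₀² − 47·q₀² = 36 − 47 = -11.
  k = 1: m = 6, d = 11, a = ⌊(6 + 6)/11⌋ = 1; p/q = (1·6 + 1)/(1·1 + 0) = 7/1; p² − 47·q² = 49 − 47 = 2.
  k = 2: m = 5, d = 2, a = ⌊(6 + 5)/2⌋ = 5; p/q = (5·7 + 6)/(5·1 + 1) = 41/6; p² − 47·q² = 1681 − 1692 = -11.
  k = 3: m = 5, d = 11, a = ⌊(6 + 5)/11⌋ = 1; p/q = (1·41 + 7)/(1·6 + 1) = 48/7; p² − 47·q² = 2304 − 2303 = 1.
  The first convergent with p² − 47·q² = 1 gives the fundamental solution (x₁, y₁) = (48, 7).
Step 2: Apply the recurrence (x_{n+1}, y_{n+1}) = (x₁x_n + 47y₁y_n, x₁y_n + y₁x_n) repeatedly.
  From (x_1, y_1) = (48, 7): x_2 = 48·48 + 47·7·7 = 4607; y_2 = 48·7 + 7·48 = 672.
  From (x_2, y_2) = (4607, 672): x_3 = 48·4607 + 47·7·672 = 442224; y_3 = 48·672 + 7·4607 = 64505.
Step 3: Verify x_3² - 47·y_3² = 195562066176 - 195562066175 = 1 (should be 1). ✓

(x_1, y_1) = (48, 7); (x_3, y_3) = (442224, 64505).
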